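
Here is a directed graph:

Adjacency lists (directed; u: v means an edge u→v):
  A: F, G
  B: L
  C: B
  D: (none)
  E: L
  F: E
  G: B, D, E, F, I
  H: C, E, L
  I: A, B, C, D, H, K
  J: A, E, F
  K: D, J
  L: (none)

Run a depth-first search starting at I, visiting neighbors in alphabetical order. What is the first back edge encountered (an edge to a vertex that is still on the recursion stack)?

G->I

DFS from I (visiting neighbors in alphabetical order); mark gray on enter, black on exit:
I gray
  A gray
    F gray
      E gray
        L gray
        L black
      E black
    F black
    G gray
      B gray
        B→L: L black — skip
      B black
      D gray
      D black
      G→E: E black — skip
      G→F: F black — skip
      G→I: I is gray → back edge
First back edge: G → I.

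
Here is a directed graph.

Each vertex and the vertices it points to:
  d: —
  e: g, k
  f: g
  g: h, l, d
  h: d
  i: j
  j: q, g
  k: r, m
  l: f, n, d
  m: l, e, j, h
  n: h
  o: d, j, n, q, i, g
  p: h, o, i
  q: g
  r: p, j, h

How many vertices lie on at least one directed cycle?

A vertex is on a directed cycle iff it belongs to a strongly connected component of size ≥ 2 (or has a self-loop).
The vertices on cycles are {e, f, g, k, l, m} — 6 in total.

6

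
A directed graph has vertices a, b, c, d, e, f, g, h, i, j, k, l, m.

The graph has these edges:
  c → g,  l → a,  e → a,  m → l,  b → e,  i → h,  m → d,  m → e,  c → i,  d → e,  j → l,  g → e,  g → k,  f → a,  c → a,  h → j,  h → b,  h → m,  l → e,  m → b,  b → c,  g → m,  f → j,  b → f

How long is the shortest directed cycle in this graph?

For each vertex v, BFS finds the shortest path from v back to v.
The shortest such closed walk is b → c → i → h → b, length 4.

4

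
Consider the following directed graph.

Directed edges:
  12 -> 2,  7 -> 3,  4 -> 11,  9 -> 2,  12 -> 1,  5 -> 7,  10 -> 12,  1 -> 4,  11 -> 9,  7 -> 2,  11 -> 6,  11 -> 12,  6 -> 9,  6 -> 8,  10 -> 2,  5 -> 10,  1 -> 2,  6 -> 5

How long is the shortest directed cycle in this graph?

4

For each vertex v, BFS finds the shortest path from v back to v.
The shortest such closed walk is 11 → 12 → 1 → 4 → 11, length 4.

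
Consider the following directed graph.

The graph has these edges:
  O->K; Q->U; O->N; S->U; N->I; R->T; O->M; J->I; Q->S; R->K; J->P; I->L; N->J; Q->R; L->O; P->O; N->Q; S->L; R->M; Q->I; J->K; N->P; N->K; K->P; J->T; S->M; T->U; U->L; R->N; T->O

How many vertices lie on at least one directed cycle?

12

A vertex is on a directed cycle iff it belongs to a strongly connected component of size ≥ 2 (or has a self-loop).
The vertices on cycles are {I, J, K, L, N, O, P, Q, R, S, T, U} — 12 in total.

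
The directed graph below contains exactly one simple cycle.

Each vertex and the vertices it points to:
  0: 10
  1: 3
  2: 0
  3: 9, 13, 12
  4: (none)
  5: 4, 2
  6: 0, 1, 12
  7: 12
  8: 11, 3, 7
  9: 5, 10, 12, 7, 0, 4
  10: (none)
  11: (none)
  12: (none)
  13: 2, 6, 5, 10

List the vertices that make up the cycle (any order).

1, 3, 6, 13

DFS with gray/black marking from 3:
3 gray
  9 gray
    5 gray
      4 gray
      4 black
      2 gray
        0 gray
          10 gray
          10 black
        0 black
      2 black
    5 black
    9→10: 10 black — skip
    12 gray
    12 black
    7 gray
      7→12: 12 black — skip
    7 black
    9→0: 0 black — skip
    9→4: 4 black — skip
  9 black
  13 gray
    13→2: 2 black — skip
    6 gray
      6→0: 0 black — skip
      1 gray
        1→3: 3 is gray → back edge
Back edge closes the cycle 3 → 13 → 6 → 1 → 3; its vertices are {1, 3, 6, 13}.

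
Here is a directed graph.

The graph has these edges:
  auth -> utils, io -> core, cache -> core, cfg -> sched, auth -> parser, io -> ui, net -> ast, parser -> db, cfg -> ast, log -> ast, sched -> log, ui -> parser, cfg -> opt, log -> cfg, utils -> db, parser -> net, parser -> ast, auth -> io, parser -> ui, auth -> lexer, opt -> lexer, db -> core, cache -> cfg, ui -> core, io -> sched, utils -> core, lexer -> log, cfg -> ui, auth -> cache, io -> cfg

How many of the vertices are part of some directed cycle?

A vertex is on a directed cycle iff it belongs to a strongly connected component of size ≥ 2 (or has a self-loop).
The vertices on cycles are {ui, cfg, log, opt, lexer, sched, parser} — 7 in total.

7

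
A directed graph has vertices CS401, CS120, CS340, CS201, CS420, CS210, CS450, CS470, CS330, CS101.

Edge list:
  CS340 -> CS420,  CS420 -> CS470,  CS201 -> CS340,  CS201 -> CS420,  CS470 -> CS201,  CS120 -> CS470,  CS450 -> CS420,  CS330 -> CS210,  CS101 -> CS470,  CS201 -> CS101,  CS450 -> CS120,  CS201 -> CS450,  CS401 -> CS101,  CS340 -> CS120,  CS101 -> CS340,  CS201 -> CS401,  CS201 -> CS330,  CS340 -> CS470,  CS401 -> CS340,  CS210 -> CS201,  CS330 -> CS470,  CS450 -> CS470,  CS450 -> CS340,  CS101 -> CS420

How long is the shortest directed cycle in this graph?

3

For each vertex v, BFS finds the shortest path from v back to v.
The shortest such closed walk is CS201 → CS330 → CS210 → CS201, length 3.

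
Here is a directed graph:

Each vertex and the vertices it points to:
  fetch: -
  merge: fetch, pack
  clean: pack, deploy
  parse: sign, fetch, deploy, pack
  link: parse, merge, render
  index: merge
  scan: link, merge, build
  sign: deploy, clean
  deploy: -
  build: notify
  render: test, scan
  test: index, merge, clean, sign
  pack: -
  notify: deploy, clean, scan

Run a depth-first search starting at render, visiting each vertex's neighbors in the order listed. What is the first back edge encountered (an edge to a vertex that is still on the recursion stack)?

link→render

DFS from render (visiting each vertex's neighbors in the order listed); mark gray on enter, black on exit:
render gray
  test gray
    index gray
      merge gray
        fetch gray
        fetch black
        pack gray
        pack black
      merge black
    index black
    test→merge: merge black — skip
    clean gray
      clean→pack: pack black — skip
      deploy gray
      deploy black
    clean black
    sign gray
      sign→deploy: deploy black — skip
      sign→clean: clean black — skip
    sign black
  test black
  scan gray
    link gray
      parse gray
        parse→sign: sign black — skip
        parse→fetch: fetch black — skip
        parse→deploy: deploy black — skip
        parse→pack: pack black — skip
      parse black
      link→merge: merge black — skip
      link→render: render is gray → back edge
First back edge: link → render.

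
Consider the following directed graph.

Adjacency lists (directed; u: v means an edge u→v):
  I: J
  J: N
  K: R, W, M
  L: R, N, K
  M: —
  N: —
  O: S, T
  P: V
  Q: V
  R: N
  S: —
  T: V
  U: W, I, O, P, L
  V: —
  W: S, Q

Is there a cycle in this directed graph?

DFS with white/gray/black marking, starting from S:
S gray
S black
I gray
  J gray
    N gray
    N black
  J black
I black
K gray
  R gray
    R→N: N black — skip
  R black
  W gray
    W→S: S black — skip
    Q gray
      V gray
      V black
    Q black
  W black
  M gray
  M black
K black
L gray
  L→R: R black — skip
  L→N: N black — skip
  L→K: K black — skip
L black
O gray
  O→S: S black — skip
  T gray
    T→V: V black — skip
  T black
O black
P gray
  P→V: V black — skip
P black
U gray
  U→W: W black — skip
  U→I: I black — skip
  U→O: O black — skip
  U→P: P black — skip
  U→L: L black — skip
U black
Every edge goes to a white or black vertex — no back edge, so the graph is acyclic.

No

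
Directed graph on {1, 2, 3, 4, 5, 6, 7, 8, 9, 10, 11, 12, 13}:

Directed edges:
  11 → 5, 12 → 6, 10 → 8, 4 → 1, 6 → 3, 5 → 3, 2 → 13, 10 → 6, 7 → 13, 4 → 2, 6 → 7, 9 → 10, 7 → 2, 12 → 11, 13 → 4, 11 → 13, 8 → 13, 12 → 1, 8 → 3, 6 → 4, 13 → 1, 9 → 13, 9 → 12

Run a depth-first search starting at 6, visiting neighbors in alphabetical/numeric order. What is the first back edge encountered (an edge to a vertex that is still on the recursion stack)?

DFS from 6 (visiting neighbors in alphabetical/numeric order); mark gray on enter, black on exit:
6 gray
  3 gray
  3 black
  4 gray
    1 gray
    1 black
    2 gray
      13 gray
        13→1: 1 black — skip
        13→4: 4 is gray → back edge
First back edge: 13 → 4.

13->4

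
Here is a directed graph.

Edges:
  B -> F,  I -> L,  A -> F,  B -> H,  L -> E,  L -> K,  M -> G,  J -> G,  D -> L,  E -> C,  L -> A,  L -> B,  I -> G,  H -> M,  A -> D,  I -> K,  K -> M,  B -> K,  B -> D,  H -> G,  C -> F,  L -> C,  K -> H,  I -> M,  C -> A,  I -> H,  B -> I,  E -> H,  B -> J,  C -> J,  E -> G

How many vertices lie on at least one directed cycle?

7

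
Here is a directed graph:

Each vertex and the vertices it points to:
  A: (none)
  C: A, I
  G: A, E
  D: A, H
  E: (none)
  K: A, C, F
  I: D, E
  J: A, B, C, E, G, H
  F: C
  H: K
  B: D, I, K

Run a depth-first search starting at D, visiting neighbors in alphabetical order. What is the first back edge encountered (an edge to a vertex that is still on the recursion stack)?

I→D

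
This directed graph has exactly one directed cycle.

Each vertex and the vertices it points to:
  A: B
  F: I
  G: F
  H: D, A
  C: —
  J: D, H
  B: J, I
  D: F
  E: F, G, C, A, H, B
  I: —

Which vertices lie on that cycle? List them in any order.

A, B, H, J

DFS with gray/black marking from B:
B gray
  J gray
    D gray
      F gray
        I gray
        I black
      F black
    D black
    H gray
      H→D: D black — skip
      A gray
        A→B: B is gray → back edge
Back edge closes the cycle B → J → H → A → B; its vertices are {A, B, H, J}.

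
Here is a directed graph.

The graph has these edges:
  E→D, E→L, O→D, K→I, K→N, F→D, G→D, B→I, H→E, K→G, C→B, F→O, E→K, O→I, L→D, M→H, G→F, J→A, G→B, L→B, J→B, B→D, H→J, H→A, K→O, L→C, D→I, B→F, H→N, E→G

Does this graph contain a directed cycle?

No

DFS with white/gray/black marking, starting from O:
O gray
  I gray
  I black
  D gray
    D→I: I black — skip
  D black
O black
A gray
A black
B gray
  B→I: I black — skip
  F gray
    F→D: D black — skip
    F→O: O black — skip
  F black
  B→D: D black — skip
B black
C gray
  C→B: B black — skip
C black
E gray
  G gray
    G→D: D black — skip
    G→F: F black — skip
    G→B: B black — skip
  G black
  L gray
    L→B: B black — skip
    L→D: D black — skip
    L→C: C black — skip
  L black
  E→D: D black — skip
  K gray
    N gray
    N black
    K→G: G black — skip
    K→O: O black — skip
    K→I: I black — skip
  K black
E black
H gray
  H→E: E black — skip
  H→A: A black — skip
  H→N: N black — skip
  J gray
    J→B: B black — skip
    J→A: A black — skip
  J black
H black
M gray
  M→H: H black — skip
M black
Every edge goes to a white or black vertex — no back edge, so the graph is acyclic.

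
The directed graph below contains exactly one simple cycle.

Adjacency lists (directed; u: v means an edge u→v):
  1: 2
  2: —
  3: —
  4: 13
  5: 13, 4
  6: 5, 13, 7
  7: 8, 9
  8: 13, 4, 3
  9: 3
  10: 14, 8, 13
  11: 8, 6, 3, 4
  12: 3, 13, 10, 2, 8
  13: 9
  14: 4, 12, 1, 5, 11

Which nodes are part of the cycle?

DFS with gray/black marking from 14:
14 gray
  4 gray
    13 gray
      9 gray
        3 gray
        3 black
      9 black
    13 black
  4 black
  12 gray
    12→3: 3 black — skip
    12→13: 13 black — skip
    10 gray
      10→14: 14 is gray → back edge
Back edge closes the cycle 14 → 12 → 10 → 14; its vertices are {10, 12, 14}.

10, 12, 14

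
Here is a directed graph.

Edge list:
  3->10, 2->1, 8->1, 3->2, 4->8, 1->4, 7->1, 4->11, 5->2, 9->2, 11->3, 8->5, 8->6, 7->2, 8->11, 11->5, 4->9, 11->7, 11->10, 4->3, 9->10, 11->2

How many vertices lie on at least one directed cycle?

9

A vertex is on a directed cycle iff it belongs to a strongly connected component of size ≥ 2 (or has a self-loop).
The vertices on cycles are {1, 2, 3, 4, 5, 7, 8, 9, 11} — 9 in total.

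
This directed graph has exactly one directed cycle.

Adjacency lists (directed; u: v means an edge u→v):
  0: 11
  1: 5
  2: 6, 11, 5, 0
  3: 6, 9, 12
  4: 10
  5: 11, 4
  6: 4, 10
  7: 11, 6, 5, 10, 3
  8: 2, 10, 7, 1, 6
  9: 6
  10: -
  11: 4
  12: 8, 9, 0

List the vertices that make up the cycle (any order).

3, 7, 8, 12

DFS with gray/black marking from 8:
8 gray
  2 gray
    6 gray
      4 gray
        10 gray
        10 black
      4 black
      6→10: 10 black — skip
    6 black
    11 gray
      11→4: 4 black — skip
    11 black
    5 gray
      5→11: 11 black — skip
      5→4: 4 black — skip
    5 black
    0 gray
      0→11: 11 black — skip
    0 black
  2 black
  8→10: 10 black — skip
  7 gray
    7→11: 11 black — skip
    7→6: 6 black — skip
    7→5: 5 black — skip
    7→10: 10 black — skip
    3 gray
      3→6: 6 black — skip
      9 gray
        9→6: 6 black — skip
      9 black
      12 gray
        12→8: 8 is gray → back edge
Back edge closes the cycle 8 → 7 → 3 → 12 → 8; its vertices are {3, 7, 8, 12}.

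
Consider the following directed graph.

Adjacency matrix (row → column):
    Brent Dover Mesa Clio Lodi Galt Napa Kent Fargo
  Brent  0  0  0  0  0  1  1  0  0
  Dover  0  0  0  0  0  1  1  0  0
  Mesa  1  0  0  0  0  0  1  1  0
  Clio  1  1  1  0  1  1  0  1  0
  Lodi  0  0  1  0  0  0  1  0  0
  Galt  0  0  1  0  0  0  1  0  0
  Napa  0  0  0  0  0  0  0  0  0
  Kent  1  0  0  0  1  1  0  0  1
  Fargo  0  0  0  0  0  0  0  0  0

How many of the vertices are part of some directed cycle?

5

A vertex is on a directed cycle iff it belongs to a strongly connected component of size ≥ 2 (or has a self-loop).
The vertices on cycles are {Galt, Kent, Lodi, Mesa, Brent} — 5 in total.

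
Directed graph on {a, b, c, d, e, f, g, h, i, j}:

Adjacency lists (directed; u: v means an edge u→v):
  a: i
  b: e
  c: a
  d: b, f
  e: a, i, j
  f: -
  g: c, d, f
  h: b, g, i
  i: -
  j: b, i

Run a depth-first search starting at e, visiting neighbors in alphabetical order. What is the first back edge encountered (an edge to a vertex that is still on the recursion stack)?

b->e

DFS from e (visiting neighbors in alphabetical order); mark gray on enter, black on exit:
e gray
  a gray
    i gray
    i black
  a black
  e→i: i black — skip
  j gray
    b gray
      b→e: e is gray → back edge
First back edge: b → e.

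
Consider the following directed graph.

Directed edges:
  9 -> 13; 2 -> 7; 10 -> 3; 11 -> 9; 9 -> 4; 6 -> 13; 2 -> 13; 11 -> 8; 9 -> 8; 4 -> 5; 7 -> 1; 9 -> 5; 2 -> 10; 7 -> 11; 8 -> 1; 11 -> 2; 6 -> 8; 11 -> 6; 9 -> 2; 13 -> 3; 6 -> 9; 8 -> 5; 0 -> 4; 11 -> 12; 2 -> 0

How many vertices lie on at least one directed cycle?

5

A vertex is on a directed cycle iff it belongs to a strongly connected component of size ≥ 2 (or has a self-loop).
The vertices on cycles are {2, 6, 7, 9, 11} — 5 in total.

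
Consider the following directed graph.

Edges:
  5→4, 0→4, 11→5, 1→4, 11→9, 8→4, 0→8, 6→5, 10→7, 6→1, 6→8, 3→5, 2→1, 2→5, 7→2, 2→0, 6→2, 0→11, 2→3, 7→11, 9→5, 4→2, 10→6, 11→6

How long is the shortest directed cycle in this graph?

3

For each vertex v, BFS finds the shortest path from v back to v.
The shortest such closed walk is 2 → 5 → 4 → 2, length 3.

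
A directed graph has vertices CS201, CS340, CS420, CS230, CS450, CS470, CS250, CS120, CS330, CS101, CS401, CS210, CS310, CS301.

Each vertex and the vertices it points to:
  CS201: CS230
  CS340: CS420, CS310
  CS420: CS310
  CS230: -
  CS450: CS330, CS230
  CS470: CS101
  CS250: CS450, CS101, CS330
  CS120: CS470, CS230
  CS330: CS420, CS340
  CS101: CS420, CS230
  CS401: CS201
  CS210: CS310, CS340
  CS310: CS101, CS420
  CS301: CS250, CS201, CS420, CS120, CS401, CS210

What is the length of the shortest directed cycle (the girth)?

For each vertex v, BFS finds the shortest path from v back to v.
The shortest such closed walk is CS420 → CS310 → CS420, length 2.

2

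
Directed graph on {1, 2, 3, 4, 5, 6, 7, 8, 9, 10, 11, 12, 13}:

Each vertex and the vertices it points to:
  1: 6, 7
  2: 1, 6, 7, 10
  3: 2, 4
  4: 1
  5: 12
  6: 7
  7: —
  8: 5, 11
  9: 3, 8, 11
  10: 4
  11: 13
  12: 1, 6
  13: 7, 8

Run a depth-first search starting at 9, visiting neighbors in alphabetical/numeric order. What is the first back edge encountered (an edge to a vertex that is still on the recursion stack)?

13→8

DFS from 9 (visiting neighbors in alphabetical/numeric order); mark gray on enter, black on exit:
9 gray
  3 gray
    2 gray
      1 gray
        6 gray
          7 gray
          7 black
        6 black
        1→7: 7 black — skip
      1 black
      2→6: 6 black — skip
      2→7: 7 black — skip
      10 gray
        4 gray
          4→1: 1 black — skip
        4 black
      10 black
    2 black
    3→4: 4 black — skip
  3 black
  8 gray
    5 gray
      12 gray
        12→1: 1 black — skip
        12→6: 6 black — skip
      12 black
    5 black
    11 gray
      13 gray
        13→7: 7 black — skip
        13→8: 8 is gray → back edge
First back edge: 13 → 8.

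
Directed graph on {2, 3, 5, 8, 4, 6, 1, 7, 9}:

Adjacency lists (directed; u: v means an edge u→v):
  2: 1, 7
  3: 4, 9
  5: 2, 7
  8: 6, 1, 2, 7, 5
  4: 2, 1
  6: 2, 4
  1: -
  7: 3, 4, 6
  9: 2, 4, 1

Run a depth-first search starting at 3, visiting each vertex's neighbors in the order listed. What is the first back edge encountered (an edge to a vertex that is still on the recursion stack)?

DFS from 3 (visiting each vertex's neighbors in the order listed); mark gray on enter, black on exit:
3 gray
  4 gray
    2 gray
      1 gray
      1 black
      7 gray
        7→3: 3 is gray → back edge
First back edge: 7 → 3.

7→3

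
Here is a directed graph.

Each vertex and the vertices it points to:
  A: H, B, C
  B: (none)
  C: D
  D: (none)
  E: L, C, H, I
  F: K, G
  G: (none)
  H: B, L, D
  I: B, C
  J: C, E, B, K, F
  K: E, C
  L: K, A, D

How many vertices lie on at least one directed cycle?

A vertex is on a directed cycle iff it belongs to a strongly connected component of size ≥ 2 (or has a self-loop).
The vertices on cycles are {A, E, H, K, L} — 5 in total.

5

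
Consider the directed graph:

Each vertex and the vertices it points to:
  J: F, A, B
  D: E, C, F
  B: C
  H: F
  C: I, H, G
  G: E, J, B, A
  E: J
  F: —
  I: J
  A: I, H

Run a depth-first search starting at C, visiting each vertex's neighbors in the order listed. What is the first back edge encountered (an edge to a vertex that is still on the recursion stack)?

DFS from C (visiting each vertex's neighbors in the order listed); mark gray on enter, black on exit:
C gray
  I gray
    J gray
      F gray
      F black
      A gray
        A→I: I is gray → back edge
First back edge: A → I.

A->I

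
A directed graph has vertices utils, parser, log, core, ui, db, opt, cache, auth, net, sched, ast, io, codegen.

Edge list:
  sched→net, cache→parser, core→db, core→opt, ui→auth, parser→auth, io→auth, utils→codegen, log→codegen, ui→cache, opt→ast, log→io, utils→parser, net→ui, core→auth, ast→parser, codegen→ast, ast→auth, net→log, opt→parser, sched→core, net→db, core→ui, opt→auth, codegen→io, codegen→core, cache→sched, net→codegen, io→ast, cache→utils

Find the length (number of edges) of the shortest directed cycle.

4

For each vertex v, BFS finds the shortest path from v back to v.
The shortest such closed walk is net → ui → cache → sched → net, length 4.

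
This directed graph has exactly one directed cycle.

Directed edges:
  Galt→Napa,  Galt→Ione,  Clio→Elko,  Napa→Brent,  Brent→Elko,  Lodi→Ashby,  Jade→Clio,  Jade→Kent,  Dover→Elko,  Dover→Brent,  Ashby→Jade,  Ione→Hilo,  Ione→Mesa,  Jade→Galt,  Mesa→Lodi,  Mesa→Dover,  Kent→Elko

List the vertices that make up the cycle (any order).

Galt, Ione, Jade, Lodi, Mesa, Ashby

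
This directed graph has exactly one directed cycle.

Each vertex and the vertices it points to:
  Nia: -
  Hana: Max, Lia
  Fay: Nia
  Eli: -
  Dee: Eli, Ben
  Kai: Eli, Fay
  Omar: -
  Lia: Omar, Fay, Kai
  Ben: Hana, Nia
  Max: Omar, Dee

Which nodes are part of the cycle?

DFS with gray/black marking from Hana:
Hana gray
  Max gray
    Omar gray
    Omar black
    Dee gray
      Eli gray
      Eli black
      Ben gray
        Ben→Hana: Hana is gray → back edge
Back edge closes the cycle Hana → Max → Dee → Ben → Hana; its vertices are {Ben, Dee, Max, Hana}.

Ben, Dee, Max, Hana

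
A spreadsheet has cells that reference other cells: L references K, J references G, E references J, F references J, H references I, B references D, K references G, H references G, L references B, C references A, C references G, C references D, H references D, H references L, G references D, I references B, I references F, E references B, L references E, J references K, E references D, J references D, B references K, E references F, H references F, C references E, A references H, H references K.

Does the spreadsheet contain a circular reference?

DFS with white/gray/black marking, starting from K:
K gray
  G gray
    D gray
    D black
  G black
K black
A gray
  H gray
    L gray
      B gray
        B→D: D black — skip
        B→K: K black — skip
      B black
      L→K: K black — skip
      E gray
        J gray
          J→D: D black — skip
          J→K: K black — skip
          J→G: G black — skip
        J black
        E→D: D black — skip
        E→B: B black — skip
        F gray
          F→J: J black — skip
        F black
      E black
    L black
    H→F: F black — skip
    H→K: K black — skip
    I gray
      I→B: B black — skip
      I→F: F black — skip
    I black
    H→D: D black — skip
    H→G: G black — skip
  H black
A black
C gray
  C→G: G black — skip
  C→E: E black — skip
  C→A: A black — skip
  C→D: D black — skip
C black
Every edge goes to a white or black vertex — no back edge, so the graph is acyclic.

No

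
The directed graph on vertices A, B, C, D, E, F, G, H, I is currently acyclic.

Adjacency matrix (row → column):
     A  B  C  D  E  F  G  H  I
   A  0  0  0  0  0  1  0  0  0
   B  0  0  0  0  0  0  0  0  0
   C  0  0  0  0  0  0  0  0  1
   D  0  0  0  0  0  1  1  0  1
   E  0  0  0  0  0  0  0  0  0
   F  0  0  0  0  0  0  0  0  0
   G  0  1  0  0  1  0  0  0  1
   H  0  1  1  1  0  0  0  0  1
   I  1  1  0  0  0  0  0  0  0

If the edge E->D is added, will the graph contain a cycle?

Adding E→D creates a cycle iff D can already reach E.
Path from D: D → G → E.
So D → … → E → D is a cycle.

Yes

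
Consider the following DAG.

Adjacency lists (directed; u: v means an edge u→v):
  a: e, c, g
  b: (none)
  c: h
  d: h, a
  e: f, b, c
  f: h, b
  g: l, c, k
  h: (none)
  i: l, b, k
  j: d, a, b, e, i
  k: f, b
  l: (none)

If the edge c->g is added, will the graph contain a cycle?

Yes

Adding c→g creates a cycle iff g can already reach c.
Path from g: g → c.
So g → … → c → g is a cycle.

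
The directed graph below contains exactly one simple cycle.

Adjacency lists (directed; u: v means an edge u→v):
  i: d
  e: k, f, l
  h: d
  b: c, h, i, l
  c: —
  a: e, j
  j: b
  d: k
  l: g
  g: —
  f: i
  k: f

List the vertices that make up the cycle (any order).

d, f, i, k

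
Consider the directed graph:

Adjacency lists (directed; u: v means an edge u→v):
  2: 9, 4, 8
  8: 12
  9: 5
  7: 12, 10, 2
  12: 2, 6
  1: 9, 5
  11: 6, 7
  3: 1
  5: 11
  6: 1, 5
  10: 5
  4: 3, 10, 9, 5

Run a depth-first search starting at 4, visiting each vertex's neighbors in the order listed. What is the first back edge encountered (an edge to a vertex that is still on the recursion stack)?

DFS from 4 (visiting each vertex's neighbors in the order listed); mark gray on enter, black on exit:
4 gray
  3 gray
    1 gray
      9 gray
        5 gray
          11 gray
            6 gray
              6→1: 1 is gray → back edge
First back edge: 6 → 1.

6->1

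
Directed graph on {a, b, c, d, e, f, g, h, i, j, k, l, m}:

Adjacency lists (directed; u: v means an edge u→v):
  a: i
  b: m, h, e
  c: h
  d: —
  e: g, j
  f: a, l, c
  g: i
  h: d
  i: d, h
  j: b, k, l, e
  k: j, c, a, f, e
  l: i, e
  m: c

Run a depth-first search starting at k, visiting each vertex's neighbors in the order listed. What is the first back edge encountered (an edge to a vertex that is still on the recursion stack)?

e->j

DFS from k (visiting each vertex's neighbors in the order listed); mark gray on enter, black on exit:
k gray
  j gray
    b gray
      m gray
        c gray
          h gray
            d gray
            d black
          h black
        c black
      m black
      b→h: h black — skip
      e gray
        g gray
          i gray
            i→d: d black — skip
            i→h: h black — skip
          i black
        g black
        e→j: j is gray → back edge
First back edge: e → j.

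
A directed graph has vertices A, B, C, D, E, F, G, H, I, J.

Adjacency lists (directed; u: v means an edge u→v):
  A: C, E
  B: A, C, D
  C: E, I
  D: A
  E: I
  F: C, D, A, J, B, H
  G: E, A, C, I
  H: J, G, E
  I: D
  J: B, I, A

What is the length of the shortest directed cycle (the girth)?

4

For each vertex v, BFS finds the shortest path from v back to v.
The shortest such closed walk is C → I → D → A → C, length 4.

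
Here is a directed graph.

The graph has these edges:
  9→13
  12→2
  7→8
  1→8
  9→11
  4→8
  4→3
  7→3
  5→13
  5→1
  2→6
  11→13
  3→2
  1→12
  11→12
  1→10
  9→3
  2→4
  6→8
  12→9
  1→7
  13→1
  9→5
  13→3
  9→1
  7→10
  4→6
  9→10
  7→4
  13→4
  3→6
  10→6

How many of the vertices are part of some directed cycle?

A vertex is on a directed cycle iff it belongs to a strongly connected component of size ≥ 2 (or has a self-loop).
The vertices on cycles are {1, 2, 3, 4, 5, 9, 11, 12, 13} — 9 in total.

9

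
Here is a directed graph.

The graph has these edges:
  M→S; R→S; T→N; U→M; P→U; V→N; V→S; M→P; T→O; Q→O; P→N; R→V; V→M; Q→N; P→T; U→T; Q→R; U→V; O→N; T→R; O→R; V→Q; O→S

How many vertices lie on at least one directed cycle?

A vertex is on a directed cycle iff it belongs to a strongly connected component of size ≥ 2 (or has a self-loop).
The vertices on cycles are {M, O, P, Q, R, T, U, V} — 8 in total.

8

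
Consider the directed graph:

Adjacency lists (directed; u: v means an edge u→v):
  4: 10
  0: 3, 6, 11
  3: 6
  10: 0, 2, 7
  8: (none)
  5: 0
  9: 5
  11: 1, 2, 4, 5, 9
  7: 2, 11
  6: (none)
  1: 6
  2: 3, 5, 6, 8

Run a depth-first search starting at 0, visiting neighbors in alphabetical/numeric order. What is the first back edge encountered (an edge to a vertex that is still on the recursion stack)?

5->0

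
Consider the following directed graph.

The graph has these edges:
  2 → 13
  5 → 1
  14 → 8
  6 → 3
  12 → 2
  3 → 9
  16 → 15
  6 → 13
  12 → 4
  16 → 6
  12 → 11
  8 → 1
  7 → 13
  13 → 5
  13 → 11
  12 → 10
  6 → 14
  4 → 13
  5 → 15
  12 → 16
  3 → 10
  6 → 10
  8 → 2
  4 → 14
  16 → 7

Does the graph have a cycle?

No

DFS with white/gray/black marking, starting from 4:
4 gray
  14 gray
    8 gray
      2 gray
        13 gray
          11 gray
          11 black
          5 gray
            15 gray
            15 black
            1 gray
            1 black
          5 black
        13 black
      2 black
      8→1: 1 black — skip
    8 black
  14 black
  4→13: 13 black — skip
4 black
3 gray
  9 gray
  9 black
  10 gray
  10 black
3 black
6 gray
  6→10: 10 black — skip
  6→13: 13 black — skip
  6→14: 14 black — skip
  6→3: 3 black — skip
6 black
7 gray
  7→13: 13 black — skip
7 black
12 gray
  12→4: 4 black — skip
  12→11: 11 black — skip
  16 gray
    16→6: 6 black — skip
    16→15: 15 black — skip
    16→7: 7 black — skip
  16 black
  12→10: 10 black — skip
  12→2: 2 black — skip
12 black
Every edge goes to a white or black vertex — no back edge, so the graph is acyclic.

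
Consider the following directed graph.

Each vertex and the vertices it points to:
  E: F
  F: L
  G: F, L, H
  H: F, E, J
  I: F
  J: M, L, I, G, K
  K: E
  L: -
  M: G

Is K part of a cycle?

No

K lies on a cycle iff there is a path from K back to itself.
Exploring from K, it never reaches itself; equivalently, its strongly connected component is a singleton.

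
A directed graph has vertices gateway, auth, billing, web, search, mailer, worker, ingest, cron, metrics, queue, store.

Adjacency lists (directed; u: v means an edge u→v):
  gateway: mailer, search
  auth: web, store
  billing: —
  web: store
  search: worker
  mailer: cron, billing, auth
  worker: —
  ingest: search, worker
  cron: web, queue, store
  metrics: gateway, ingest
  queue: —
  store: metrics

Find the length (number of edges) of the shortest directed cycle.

5

For each vertex v, BFS finds the shortest path from v back to v.
The shortest such closed walk is metrics → gateway → mailer → auth → store → metrics, length 5.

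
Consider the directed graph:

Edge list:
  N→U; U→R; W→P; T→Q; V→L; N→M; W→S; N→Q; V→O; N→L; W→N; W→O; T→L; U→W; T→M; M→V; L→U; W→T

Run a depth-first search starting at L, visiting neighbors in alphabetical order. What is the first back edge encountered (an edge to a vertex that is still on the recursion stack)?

DFS from L (visiting neighbors in alphabetical order); mark gray on enter, black on exit:
L gray
  U gray
    R gray
    R black
    W gray
      N gray
        N→L: L is gray → back edge
First back edge: N → L.

N→L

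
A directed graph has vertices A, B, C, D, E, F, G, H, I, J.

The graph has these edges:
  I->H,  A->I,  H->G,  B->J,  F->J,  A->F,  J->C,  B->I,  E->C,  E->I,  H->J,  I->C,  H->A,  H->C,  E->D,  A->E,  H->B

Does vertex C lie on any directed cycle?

C lies on a cycle iff there is a path from C back to itself.
Exploring from C, it never reaches itself; equivalently, its strongly connected component is a singleton.

No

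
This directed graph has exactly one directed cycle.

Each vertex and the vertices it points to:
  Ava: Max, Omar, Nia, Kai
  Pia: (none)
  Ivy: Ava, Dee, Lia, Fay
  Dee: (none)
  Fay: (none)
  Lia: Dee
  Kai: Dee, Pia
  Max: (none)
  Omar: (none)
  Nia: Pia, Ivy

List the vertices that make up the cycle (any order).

Ava, Ivy, Nia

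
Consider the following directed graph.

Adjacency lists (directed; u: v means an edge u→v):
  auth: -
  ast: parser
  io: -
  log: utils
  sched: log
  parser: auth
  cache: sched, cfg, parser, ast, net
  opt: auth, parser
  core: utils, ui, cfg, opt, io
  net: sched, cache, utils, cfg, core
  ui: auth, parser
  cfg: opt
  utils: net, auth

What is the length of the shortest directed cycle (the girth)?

2

For each vertex v, BFS finds the shortest path from v back to v.
The shortest such closed walk is net → cache → net, length 2.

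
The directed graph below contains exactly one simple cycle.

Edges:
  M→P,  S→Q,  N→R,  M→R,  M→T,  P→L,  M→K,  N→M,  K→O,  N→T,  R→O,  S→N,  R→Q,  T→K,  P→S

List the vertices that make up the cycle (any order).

DFS with gray/black marking from N:
N gray
  R gray
    Q gray
    Q black
    O gray
    O black
  R black
  M gray
    M→R: R black — skip
    T gray
      K gray
        K→O: O black — skip
      K black
    T black
    M→K: K black — skip
    P gray
      L gray
      L black
      S gray
        S→N: N is gray → back edge
Back edge closes the cycle N → M → P → S → N; its vertices are {M, N, P, S}.

M, N, P, S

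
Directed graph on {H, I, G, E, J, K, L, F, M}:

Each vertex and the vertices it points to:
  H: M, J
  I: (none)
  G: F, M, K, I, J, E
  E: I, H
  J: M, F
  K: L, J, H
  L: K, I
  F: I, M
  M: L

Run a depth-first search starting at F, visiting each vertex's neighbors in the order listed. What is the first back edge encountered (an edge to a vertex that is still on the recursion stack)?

K→L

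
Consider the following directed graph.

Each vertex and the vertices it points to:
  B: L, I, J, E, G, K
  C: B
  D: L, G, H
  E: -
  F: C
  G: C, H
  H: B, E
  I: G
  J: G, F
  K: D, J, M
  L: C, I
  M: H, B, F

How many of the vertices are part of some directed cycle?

11

A vertex is on a directed cycle iff it belongs to a strongly connected component of size ≥ 2 (or has a self-loop).
The vertices on cycles are {B, C, D, F, G, H, I, J, K, L, M} — 11 in total.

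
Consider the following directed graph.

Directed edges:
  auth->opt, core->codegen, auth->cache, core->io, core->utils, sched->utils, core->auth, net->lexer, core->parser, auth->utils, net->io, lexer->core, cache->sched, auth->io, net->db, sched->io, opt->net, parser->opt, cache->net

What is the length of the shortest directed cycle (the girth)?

For each vertex v, BFS finds the shortest path from v back to v.
The shortest such closed walk is core → parser → opt → net → lexer → core, length 5.

5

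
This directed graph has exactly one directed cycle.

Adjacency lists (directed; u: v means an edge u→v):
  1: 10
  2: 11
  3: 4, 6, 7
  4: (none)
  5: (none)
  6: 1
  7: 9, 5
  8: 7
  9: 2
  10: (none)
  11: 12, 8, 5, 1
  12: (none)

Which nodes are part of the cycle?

2, 7, 8, 9, 11

DFS with gray/black marking from 7:
7 gray
  9 gray
    2 gray
      11 gray
        12 gray
        12 black
        8 gray
          8→7: 7 is gray → back edge
Back edge closes the cycle 7 → 9 → 2 → 11 → 8 → 7; its vertices are {2, 7, 8, 9, 11}.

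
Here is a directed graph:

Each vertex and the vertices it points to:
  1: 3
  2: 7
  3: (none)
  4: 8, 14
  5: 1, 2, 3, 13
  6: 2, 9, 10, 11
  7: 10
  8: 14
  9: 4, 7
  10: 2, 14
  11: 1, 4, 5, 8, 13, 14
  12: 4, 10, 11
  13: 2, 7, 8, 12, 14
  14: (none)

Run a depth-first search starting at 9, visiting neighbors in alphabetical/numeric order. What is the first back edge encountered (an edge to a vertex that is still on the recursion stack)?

2->7

DFS from 9 (visiting neighbors in alphabetical/numeric order); mark gray on enter, black on exit:
9 gray
  4 gray
    8 gray
      14 gray
      14 black
    8 black
    4→14: 14 black — skip
  4 black
  7 gray
    10 gray
      2 gray
        2→7: 7 is gray → back edge
First back edge: 2 → 7.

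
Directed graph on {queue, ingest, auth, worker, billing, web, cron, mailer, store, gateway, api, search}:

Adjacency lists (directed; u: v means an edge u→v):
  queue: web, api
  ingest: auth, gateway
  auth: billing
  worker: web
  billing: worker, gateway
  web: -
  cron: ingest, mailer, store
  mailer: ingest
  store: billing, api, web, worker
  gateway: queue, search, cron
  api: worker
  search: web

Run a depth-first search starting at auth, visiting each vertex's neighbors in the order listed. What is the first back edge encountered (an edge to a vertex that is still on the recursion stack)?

ingest->auth

DFS from auth (visiting each vertex's neighbors in the order listed); mark gray on enter, black on exit:
auth gray
  billing gray
    worker gray
      web gray
      web black
    worker black
    gateway gray
      queue gray
        queue→web: web black — skip
        api gray
          api→worker: worker black — skip
        api black
      queue black
      search gray
        search→web: web black — skip
      search black
      cron gray
        ingest gray
          ingest→auth: auth is gray → back edge
First back edge: ingest → auth.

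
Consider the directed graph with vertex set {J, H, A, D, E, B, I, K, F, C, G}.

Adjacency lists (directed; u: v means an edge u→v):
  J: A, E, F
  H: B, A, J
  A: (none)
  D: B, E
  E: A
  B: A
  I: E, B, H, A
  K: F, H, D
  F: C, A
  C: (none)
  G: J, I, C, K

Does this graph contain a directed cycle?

DFS with white/gray/black marking, starting from D:
D gray
  B gray
    A gray
    A black
  B black
  E gray
    E→A: A black — skip
  E black
D black
J gray
  J→A: A black — skip
  J→E: E black — skip
  F gray
    C gray
    C black
    F→A: A black — skip
  F black
J black
H gray
  H→B: B black — skip
  H→A: A black — skip
  H→J: J black — skip
H black
I gray
  I→E: E black — skip
  I→B: B black — skip
  I→H: H black — skip
  I→A: A black — skip
I black
K gray
  K→F: F black — skip
  K→H: H black — skip
  K→D: D black — skip
K black
G gray
  G→J: J black — skip
  G→I: I black — skip
  G→C: C black — skip
  G→K: K black — skip
G black
Every edge goes to a white or black vertex — no back edge, so the graph is acyclic.

No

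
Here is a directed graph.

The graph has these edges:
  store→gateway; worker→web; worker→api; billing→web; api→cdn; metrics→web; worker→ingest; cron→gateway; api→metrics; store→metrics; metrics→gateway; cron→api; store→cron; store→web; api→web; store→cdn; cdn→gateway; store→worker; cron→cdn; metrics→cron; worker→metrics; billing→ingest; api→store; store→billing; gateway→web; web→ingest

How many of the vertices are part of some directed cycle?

5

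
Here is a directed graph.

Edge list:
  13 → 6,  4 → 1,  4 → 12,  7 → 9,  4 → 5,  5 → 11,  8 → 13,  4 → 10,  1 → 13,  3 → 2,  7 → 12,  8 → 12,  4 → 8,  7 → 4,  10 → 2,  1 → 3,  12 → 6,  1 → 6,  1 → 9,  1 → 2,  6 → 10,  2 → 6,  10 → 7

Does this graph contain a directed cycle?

Yes

DFS with white/gray/black marking, starting from 3:
3 gray
  2 gray
    6 gray
      10 gray
        7 gray
          4 gray
            4→10: 10 is gray → back edge
Back edge found, so a cycle exists: 10 → 7 → 4 → 10.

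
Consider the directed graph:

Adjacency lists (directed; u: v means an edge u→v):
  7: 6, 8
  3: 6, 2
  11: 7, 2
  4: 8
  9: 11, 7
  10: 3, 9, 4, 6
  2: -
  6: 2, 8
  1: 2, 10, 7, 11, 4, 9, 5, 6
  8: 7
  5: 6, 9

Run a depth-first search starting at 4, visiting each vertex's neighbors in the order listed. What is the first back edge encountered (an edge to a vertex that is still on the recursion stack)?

6→8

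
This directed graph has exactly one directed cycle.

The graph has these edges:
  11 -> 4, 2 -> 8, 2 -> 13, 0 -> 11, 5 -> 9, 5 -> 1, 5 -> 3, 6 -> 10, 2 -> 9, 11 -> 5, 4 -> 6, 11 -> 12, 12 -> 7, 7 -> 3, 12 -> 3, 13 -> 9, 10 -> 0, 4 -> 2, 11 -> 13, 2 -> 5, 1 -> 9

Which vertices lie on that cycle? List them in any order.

DFS with gray/black marking from 0:
0 gray
  11 gray
    4 gray
      2 gray
        5 gray
          1 gray
            9 gray
            9 black
          1 black
          5→9: 9 black — skip
          3 gray
          3 black
        5 black
        13 gray
          13→9: 9 black — skip
        13 black
        8 gray
        8 black
        2→9: 9 black — skip
      2 black
      6 gray
        10 gray
          10→0: 0 is gray → back edge
Back edge closes the cycle 0 → 11 → 4 → 6 → 10 → 0; its vertices are {0, 4, 6, 10, 11}.

0, 4, 6, 10, 11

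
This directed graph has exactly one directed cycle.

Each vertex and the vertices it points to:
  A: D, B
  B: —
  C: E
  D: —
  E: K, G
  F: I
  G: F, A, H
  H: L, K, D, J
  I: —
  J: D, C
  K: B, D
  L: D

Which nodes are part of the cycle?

C, E, G, H, J

DFS with gray/black marking from E:
E gray
  K gray
    B gray
    B black
    D gray
    D black
  K black
  G gray
    F gray
      I gray
      I black
    F black
    A gray
      A→D: D black — skip
      A→B: B black — skip
    A black
    H gray
      L gray
        L→D: D black — skip
      L black
      H→K: K black — skip
      H→D: D black — skip
      J gray
        J→D: D black — skip
        C gray
          C→E: E is gray → back edge
Back edge closes the cycle E → G → H → J → C → E; its vertices are {C, E, G, H, J}.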